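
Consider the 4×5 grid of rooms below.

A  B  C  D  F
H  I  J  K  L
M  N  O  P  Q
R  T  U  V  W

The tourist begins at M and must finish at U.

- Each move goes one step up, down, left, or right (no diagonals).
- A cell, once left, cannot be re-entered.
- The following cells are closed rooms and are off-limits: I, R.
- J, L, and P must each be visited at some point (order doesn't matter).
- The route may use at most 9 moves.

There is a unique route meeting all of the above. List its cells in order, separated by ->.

M -> N -> O -> J -> K -> L -> Q -> P -> V -> U

Any route must reach J, L, and P and still end at U within 9 moves, so the order of the required stops is forced.
Route from M: 2× right (reaching O), up to J, 2× right (reaching L), down to Q, left to P, down to V, left to U — 9 moves in all.
Check: all required cells visited; 9 ≤ 9 moves.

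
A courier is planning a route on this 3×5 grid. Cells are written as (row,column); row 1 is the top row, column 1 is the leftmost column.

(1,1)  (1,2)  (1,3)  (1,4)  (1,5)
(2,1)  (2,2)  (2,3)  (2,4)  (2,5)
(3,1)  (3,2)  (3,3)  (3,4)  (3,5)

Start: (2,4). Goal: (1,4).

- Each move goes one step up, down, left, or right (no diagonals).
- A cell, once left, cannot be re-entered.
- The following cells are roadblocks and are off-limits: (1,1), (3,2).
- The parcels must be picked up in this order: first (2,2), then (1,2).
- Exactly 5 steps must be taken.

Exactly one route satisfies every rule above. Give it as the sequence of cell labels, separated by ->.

The waypoints must appear in the order (2,2), (1,2), with no cell reused.
Route from (2,4): left 2 to (2,2), up 1 to (1,2), right 2 to (1,4) — 5 moves in all.
Check: order respected ((2,2) at step 2, (1,2) at step 3); 5 moves as required.

(2,4) -> (2,3) -> (2,2) -> (1,2) -> (1,3) -> (1,4)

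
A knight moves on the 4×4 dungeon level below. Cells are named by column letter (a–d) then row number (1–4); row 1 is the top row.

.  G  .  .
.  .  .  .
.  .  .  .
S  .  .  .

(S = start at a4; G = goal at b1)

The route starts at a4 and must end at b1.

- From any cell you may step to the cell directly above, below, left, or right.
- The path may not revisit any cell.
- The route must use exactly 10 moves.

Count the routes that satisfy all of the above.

Need simple routes of exactly 10 moves from a4 to b1 (Manhattan distance 4, so 3 moves are spent on a detour and 3 undoing it).
Branch systematically from the start, pruning whenever the remaining move budget drops below the Manhattan distance to b1 or differs from it in parity. Grouping the completions by first move — via a3: 21; via b4: 21 — and summing: 21 + 21 = 42.
That gives 42 routes.

42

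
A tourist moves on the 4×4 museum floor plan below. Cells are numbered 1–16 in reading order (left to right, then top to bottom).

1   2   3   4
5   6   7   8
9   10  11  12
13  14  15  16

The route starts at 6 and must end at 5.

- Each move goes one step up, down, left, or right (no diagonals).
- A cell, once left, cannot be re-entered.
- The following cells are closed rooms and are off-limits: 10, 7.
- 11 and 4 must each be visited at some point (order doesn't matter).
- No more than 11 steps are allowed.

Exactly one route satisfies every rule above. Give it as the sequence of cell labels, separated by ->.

Any route must reach 11 and 4 and still end at 5 within 11 moves, so the order of the required stops is forced.
Route from 6: up 1 to 2, right 2 to 4, down 2 to 12, left 1 to 11, down 1 to 15, left 2 to 13, up 2 to 5 — 11 moves in all.
Check: all required cells visited; 11 ≤ 11 moves.

6 -> 2 -> 3 -> 4 -> 8 -> 12 -> 11 -> 15 -> 14 -> 13 -> 9 -> 5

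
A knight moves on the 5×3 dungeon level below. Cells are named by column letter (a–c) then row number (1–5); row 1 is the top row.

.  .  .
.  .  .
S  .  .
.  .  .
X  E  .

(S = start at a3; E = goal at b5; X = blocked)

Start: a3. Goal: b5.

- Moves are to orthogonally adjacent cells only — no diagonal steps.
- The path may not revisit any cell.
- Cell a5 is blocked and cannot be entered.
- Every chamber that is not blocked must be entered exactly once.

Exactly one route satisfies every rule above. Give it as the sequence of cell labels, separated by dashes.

a3 - a4 - b4 - b3 - b2 - a2 - a1 - b1 - c1 - c2 - c3 - c4 - c5 - b5

Need to visit all 14 open cells exactly once, starting at a3 and ending at b5.
Cell a1 has only two open neighbours (a2 and b1), so the path must pass straight through it: one of those is the cell it's entered from and the other is where it exits.
Route from a3: down 1 to a4, right 1 to b4, up 2 to b2, left 1 to a2, up 1 to a1, right 2 to c1, down 4 to c5, left 1 to b5 — 13 moves in all.
Check: all 14 open cells covered.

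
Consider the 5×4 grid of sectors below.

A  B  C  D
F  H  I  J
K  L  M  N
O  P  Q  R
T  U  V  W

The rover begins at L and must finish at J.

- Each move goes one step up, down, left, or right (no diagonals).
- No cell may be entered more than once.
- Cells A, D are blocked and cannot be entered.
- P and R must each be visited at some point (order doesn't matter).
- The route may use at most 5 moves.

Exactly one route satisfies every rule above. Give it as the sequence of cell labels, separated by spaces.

The budget equals the shortest possible length, so every move has to be on a shortest route through the required cells.
Route from L: down to P, 2× right (reaching R), 2× up (reaching J) — 5 moves in all.
Check: all required cells visited; 5 ≤ 5 moves.

L P Q R N J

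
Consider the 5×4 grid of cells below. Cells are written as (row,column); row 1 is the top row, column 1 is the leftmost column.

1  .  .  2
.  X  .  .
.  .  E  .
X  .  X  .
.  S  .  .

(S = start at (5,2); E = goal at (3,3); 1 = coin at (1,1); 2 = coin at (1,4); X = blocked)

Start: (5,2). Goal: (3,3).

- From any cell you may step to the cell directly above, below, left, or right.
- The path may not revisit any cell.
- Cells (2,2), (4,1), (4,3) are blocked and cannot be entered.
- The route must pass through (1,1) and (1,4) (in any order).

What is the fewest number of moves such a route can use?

11

Any route passes through (1,1) and (1,4) in some order between (5,2) and (3,3). Summing Manhattan distances along each leg and taking the cheapest ordering ((5,2) → (1,1) → (1,4) → (3,3)) gives a lower bound of 5 + 3 + 3 = 11 moves.
A route of 11 moves achieves this: (5,2) → (4,2) → (3,2) → (3,1) → (2,1) → (1,1) → (1,2) → (1,3) → (1,4) → (2,4) → (3,4) → (3,3).
Since 11 matches the lower bound, it is optimal.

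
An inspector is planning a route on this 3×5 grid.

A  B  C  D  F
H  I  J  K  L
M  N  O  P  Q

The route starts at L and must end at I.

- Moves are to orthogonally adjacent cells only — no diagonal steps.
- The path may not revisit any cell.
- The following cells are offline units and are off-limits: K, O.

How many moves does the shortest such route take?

5

The Manhattan distance from L to I is |2−2| + |5−2| = 3, so at least 3 moves are needed.
That bound ignores the blocked cells. Measuring each leg by the fewest moves that actually steer around them (L→I: 5) raises the lower bound to 5.
A route of 5 moves exists: L → F → D → C → J → I.
Since 5 matches that lower bound, it is optimal.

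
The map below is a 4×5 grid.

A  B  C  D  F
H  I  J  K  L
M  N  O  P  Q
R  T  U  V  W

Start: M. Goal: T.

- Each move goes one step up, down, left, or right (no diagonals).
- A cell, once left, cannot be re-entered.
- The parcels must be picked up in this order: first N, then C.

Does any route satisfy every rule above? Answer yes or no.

yes

One route that works: M → N → I → B → C → J → O → U → T.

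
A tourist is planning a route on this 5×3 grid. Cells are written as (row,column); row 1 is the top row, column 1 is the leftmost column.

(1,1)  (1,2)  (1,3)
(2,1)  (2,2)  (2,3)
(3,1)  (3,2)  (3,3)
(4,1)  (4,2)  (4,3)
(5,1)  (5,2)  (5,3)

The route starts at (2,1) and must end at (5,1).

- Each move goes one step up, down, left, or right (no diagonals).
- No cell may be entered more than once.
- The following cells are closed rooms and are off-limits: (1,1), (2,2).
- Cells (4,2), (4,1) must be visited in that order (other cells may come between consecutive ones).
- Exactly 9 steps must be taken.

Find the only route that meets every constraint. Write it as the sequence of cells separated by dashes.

(2,1) - (3,1) - (3,2) - (3,3) - (4,3) - (5,3) - (5,2) - (4,2) - (4,1) - (5,1)

The waypoints must appear in the order (4,2), (4,1), with no cell reused.
Route from (2,1): down 1 to (3,1), right 2 to (3,3), down 2 to (5,3), left 1 to (5,2), up 1 to (4,2), left 1 to (4,1), down 1 to (5,1) — 9 moves in all.
Check: order respected ((4,2) at step 7, (4,1) at step 8); 9 moves as required.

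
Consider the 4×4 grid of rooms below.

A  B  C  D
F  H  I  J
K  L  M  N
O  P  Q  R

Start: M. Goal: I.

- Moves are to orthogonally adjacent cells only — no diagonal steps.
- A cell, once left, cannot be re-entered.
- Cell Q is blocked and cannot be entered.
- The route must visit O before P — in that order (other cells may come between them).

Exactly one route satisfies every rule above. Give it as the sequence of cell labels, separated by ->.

M -> N -> J -> D -> C -> B -> A -> F -> K -> O -> P -> L -> H -> I

The waypoints must appear in the order O, P, with no cell reused.
Route from M: right 1 to N, up 2 to D, left 3 to A, down 3 to O, right 1 to P, up 2 to H, right 1 to I — 13 moves in all.
Check: order respected (O at step 9, P at step 10).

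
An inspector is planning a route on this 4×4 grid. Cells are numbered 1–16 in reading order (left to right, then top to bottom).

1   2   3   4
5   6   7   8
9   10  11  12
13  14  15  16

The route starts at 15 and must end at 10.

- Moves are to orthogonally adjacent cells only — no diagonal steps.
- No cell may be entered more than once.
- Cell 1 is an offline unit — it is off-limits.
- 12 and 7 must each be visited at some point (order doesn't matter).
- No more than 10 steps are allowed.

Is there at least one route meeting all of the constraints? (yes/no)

yes

One route that works: 15 → 11 → 12 → 8 → 7 → 6 → 10.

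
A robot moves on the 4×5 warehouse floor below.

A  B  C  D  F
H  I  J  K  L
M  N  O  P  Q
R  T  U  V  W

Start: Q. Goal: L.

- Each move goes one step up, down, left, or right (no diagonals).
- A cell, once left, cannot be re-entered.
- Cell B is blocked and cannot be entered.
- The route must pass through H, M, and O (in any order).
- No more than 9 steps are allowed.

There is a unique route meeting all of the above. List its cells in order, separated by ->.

Q -> P -> O -> N -> M -> H -> I -> J -> K -> L

Any route must reach H, M, and O and still end at L within 9 moves, so the order of the required stops is forced.
Route from Q: left 4 to M, up 1 to H, right 4 to L — 9 moves in all.
Check: all required cells visited; 9 ≤ 9 moves.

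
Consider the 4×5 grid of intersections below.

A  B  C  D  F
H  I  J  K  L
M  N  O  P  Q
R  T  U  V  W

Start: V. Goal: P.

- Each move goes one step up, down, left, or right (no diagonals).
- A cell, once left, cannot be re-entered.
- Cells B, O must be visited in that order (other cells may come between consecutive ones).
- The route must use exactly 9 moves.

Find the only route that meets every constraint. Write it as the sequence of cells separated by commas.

The waypoints must appear in the order B, O, with no cell reused.
Route from V: left 2 to T, up 3 to B, right 1 to C, down 2 to O, right 1 to P — 9 moves in all.
Check: order respected (B at step 5, O at step 8); 9 moves as required.

V, U, T, N, I, B, C, J, O, P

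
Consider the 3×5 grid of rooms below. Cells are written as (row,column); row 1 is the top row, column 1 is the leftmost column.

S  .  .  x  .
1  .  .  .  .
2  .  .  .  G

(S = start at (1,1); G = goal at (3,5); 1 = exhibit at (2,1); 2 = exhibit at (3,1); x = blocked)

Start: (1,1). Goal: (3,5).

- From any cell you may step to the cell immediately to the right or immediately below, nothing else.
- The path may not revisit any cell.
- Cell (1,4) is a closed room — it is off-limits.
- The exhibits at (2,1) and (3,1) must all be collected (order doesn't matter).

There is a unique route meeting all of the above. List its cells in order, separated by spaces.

Moves only go right or down, so the column and row indices never decrease.
Route from (1,1): down 2 to (3,1), right 4 to (3,5) — 6 moves in all.
Check: all required cells visited.

(1,1) (2,1) (3,1) (3,2) (3,3) (3,4) (3,5)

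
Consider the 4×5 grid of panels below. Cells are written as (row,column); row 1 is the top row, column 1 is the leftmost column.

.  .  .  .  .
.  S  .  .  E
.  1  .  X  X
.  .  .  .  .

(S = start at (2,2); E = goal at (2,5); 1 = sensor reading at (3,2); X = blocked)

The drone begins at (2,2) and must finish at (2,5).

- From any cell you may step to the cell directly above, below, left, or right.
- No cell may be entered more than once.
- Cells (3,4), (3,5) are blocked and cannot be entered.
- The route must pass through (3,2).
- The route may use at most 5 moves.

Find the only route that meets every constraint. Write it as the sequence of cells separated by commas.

(2,2), (3,2), (3,3), (2,3), (2,4), (2,5)

The budget equals the shortest possible length, so every move has to be on a shortest route through the required cells.
Route from (2,2): down 1 to (3,2), right 1 to (3,3), up 1 to (2,3), right 2 to (2,5) — 5 moves in all.
Check: all required cells visited; 5 ≤ 5 moves.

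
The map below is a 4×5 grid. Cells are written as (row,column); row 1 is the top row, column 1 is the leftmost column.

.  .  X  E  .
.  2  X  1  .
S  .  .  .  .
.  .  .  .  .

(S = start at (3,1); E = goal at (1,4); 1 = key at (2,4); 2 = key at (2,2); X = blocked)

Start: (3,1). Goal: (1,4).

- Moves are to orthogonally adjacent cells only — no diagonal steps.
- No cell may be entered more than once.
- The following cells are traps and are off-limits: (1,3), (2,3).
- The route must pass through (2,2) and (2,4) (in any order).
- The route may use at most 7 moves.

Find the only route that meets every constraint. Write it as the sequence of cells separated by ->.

(3,1) -> (2,1) -> (2,2) -> (3,2) -> (3,3) -> (3,4) -> (2,4) -> (1,4)

Any route must reach (2,2) and (2,4) and still end at (1,4) within 7 moves, so the order of the required stops is forced.
Route from (3,1): up 1 to (2,1), right 1 to (2,2), down 1 to (3,2), right 2 to (3,4), up 2 to (1,4) — 7 moves in all.
Check: all required cells visited; 7 ≤ 7 moves.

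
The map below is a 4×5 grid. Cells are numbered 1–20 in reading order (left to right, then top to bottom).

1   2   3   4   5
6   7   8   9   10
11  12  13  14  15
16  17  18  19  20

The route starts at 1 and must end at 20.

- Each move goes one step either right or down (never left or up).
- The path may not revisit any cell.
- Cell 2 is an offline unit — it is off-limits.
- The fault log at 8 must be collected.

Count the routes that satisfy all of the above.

A right/down-only route from 1 to 20 makes exactly 3 down-moves and 4 right-moves in some order.
With no other constraints that would be C(7,3) = 35 routes.
Split at 8 and multiply the segment counts (each segment already excludes blocked cells): 1→8: 1; 8→20: 6; product = 6.
That gives 6 routes.

6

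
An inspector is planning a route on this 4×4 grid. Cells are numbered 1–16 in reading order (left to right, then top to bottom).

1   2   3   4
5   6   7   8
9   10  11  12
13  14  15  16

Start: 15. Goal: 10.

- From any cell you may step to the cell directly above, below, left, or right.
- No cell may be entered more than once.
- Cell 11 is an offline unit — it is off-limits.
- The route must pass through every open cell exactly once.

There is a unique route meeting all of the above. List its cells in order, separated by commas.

15, 16, 12, 8, 4, 3, 7, 6, 2, 1, 5, 9, 13, 14, 10

Need to visit all 15 open cells exactly once, starting at 15 and ending at 10.
Cell 13 has only two open neighbours (9 and 14), so the path must pass straight through it: one of those is the cell it's entered from and the other is where it exits.
Route from 15: right 1 to 16, up 3 to 4, left 1 to 3, down 1 to 7, left 1 to 6, up 1 to 2, left 1 to 1, down 3 to 13, right 1 to 14, up 1 to 10 — 14 moves in all.
Check: all 15 open cells covered.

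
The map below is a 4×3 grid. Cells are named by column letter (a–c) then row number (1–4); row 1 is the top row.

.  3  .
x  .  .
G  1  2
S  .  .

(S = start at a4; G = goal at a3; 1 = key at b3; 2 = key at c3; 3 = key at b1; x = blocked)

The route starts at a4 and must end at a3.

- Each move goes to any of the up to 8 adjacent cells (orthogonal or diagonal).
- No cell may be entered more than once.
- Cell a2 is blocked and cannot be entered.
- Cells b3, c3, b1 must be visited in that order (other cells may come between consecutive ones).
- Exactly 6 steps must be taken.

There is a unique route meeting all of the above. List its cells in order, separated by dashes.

a4 - b3 - c3 - c2 - b1 - b2 - a3

The waypoints must appear in the order b3, c3, b1, with no cell reused.
Route from a4: up-right 1 to b3, right 1 to c3, up 1 to c2, up-left 1 to b1, down 1 to b2, down-left 1 to a3 — 6 moves in all.
Check: order respected (1 at step 1, 2 at step 2, 3 at step 4); 6 moves as required.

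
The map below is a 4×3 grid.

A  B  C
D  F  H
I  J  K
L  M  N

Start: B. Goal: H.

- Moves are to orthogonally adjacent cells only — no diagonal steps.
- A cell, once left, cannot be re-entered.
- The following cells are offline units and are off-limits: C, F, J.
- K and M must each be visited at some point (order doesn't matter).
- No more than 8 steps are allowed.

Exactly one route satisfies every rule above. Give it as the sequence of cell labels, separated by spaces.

B A D I L M N K H

The 8-move cap with required stops at K, M leaves no slack for detours.
Route from B: left to A, 3× down (reaching L), 2× right (reaching N), 2× up (reaching H) — 8 moves in all.
Check: all required cells visited; 8 ≤ 8 moves.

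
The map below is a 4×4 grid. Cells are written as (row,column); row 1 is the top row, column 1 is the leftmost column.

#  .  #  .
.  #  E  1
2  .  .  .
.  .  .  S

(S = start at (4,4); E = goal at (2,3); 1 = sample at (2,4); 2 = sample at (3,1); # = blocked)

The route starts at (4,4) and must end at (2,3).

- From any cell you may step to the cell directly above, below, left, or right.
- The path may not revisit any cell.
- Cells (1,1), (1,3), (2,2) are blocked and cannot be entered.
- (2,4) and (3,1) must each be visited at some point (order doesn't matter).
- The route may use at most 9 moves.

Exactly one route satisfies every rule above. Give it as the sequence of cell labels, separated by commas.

Any route must reach (2,4) and (3,1) and still end at (2,3) within 9 moves, so the order of the required stops is forced.
Route from (4,4): left 3 to (4,1), up 1 to (3,1), right 3 to (3,4), up 1 to (2,4), left 1 to (2,3) — 9 moves in all.
Check: all required cells visited; 9 ≤ 9 moves.

(4,4), (4,3), (4,2), (4,1), (3,1), (3,2), (3,3), (3,4), (2,4), (2,3)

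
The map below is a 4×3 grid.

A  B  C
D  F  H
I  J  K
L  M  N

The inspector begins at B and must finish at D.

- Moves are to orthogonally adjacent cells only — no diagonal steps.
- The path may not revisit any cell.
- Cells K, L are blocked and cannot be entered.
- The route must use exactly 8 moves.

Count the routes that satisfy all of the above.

Need simple routes of exactly 8 moves from B to D (Manhattan distance 2, so 3 moves are spent on a detour and 3 undoing it).
No route satisfies every constraint, so the count is 0.

0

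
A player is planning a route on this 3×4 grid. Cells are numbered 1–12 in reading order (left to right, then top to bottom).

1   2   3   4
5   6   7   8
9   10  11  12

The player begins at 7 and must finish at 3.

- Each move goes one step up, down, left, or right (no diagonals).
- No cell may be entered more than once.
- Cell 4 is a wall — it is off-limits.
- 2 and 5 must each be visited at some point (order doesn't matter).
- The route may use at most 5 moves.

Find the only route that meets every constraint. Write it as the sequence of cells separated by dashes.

The 5-move cap with required stops at 2, 5 leaves no slack for detours.
Route from 7: 2× left (reaching 5), up to 1, 2× right (reaching 3) — 5 moves in all.
Check: all required cells visited; 5 ≤ 5 moves.

7 - 6 - 5 - 1 - 2 - 3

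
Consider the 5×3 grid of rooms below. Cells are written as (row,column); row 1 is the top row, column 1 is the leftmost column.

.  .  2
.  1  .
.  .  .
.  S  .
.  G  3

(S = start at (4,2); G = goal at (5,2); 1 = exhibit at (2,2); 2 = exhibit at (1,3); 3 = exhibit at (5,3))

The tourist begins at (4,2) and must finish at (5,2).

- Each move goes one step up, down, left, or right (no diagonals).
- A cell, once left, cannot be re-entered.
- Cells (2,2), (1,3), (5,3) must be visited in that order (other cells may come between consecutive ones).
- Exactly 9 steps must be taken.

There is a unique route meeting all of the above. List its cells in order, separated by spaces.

The waypoints must appear in the order (2,2), (1,3), (5,3), with no cell reused.
Route from (4,2): up 3 to (1,2), right 1 to (1,3), down 4 to (5,3), left 1 to (5,2) — 9 moves in all.
Check: order respected (1 at step 2, 2 at step 4, 3 at step 8); 9 moves as required.

(4,2) (3,2) (2,2) (1,2) (1,3) (2,3) (3,3) (4,3) (5,3) (5,2)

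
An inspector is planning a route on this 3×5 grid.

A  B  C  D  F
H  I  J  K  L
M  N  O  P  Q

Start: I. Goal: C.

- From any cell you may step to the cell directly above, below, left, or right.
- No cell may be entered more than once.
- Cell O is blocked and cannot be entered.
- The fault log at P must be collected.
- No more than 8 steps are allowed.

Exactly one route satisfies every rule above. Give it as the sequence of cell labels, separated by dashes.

I - J - K - P - Q - L - F - D - C

The 8-move cap with required stops at P leaves no slack for detours.
Route from I: right 2 to K, down 1 to P, right 1 to Q, up 2 to F, left 2 to C — 8 moves in all.
Check: all required cells visited; 8 ≤ 8 moves.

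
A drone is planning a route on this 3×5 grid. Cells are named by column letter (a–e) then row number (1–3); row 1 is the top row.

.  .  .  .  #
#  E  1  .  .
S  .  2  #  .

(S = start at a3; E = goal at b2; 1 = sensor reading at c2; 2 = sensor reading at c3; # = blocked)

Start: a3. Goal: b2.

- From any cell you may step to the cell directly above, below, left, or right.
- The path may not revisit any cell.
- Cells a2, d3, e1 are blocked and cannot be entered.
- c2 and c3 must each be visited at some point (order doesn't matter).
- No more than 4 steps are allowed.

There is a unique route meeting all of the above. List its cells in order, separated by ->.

a3 -> b3 -> c3 -> c2 -> b2

The budget equals the shortest possible length, so every move has to be on a shortest route through the required cells.
Route from a3: 2× right (reaching c3), up to c2, left to b2 — 4 moves in all.
Check: all required cells visited; 4 ≤ 4 moves.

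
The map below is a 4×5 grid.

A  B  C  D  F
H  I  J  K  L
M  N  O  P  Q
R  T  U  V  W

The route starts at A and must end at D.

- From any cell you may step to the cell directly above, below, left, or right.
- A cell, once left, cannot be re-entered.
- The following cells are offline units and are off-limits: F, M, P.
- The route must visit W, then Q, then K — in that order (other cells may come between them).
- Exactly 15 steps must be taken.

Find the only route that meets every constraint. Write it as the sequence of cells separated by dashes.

The waypoints must appear in the order W, Q, K, with no cell reused.
Route from A: down 1 to H, right 1 to I, up 1 to B, right 1 to C, down 2 to O, left 1 to N, down 1 to T, right 3 to W, up 2 to L, left 1 to K, up 1 to D — 15 moves in all.
Check: order respected (W at step 11, Q at step 12, K at step 14); 15 moves as required.

A - H - I - B - C - J - O - N - T - U - V - W - Q - L - K - D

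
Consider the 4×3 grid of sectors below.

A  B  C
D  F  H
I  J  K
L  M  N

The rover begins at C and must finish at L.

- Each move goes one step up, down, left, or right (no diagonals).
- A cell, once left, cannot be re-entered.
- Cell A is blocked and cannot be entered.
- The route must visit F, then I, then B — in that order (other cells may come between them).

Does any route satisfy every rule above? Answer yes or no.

no

Ignoring the required order, 6 revisit-free routes from C to L pass through all of F, I, and B; the waypoint orders that occur are B → F → I (6) — never F → I → B.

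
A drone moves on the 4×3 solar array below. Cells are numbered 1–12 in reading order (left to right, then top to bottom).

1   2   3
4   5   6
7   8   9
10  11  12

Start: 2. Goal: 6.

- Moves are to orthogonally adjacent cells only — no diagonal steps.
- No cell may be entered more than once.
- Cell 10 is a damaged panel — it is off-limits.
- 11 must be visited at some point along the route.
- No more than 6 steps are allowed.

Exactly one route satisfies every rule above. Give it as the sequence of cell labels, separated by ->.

2 -> 5 -> 8 -> 11 -> 12 -> 9 -> 6

The 6-move cap with required stops at 11 leaves no slack for detours.
Route from 2: 3× down (reaching 11), right to 12, 2× up (reaching 6) — 6 moves in all.
Check: all required cells visited; 6 ≤ 6 moves.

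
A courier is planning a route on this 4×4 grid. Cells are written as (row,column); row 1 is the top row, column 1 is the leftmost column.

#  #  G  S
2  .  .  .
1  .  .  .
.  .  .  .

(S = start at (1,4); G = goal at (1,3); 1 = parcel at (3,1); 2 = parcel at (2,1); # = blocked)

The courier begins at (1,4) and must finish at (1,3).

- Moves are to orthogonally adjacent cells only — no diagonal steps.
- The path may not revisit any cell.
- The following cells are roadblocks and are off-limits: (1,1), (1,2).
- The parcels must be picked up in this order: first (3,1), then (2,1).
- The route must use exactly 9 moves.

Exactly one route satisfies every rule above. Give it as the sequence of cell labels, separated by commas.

(1,4), (2,4), (3,4), (3,3), (3,2), (3,1), (2,1), (2,2), (2,3), (1,3)

The waypoints must appear in the order (3,1), (2,1), with no cell reused.
Route from (1,4): 2× down (reaching (3,4)), 3× left (reaching (3,1)), up to (2,1), 2× right (reaching (2,3)), up to (1,3) — 9 moves in all.
Check: order respected (1 at step 5, 2 at step 6); 9 moves as required.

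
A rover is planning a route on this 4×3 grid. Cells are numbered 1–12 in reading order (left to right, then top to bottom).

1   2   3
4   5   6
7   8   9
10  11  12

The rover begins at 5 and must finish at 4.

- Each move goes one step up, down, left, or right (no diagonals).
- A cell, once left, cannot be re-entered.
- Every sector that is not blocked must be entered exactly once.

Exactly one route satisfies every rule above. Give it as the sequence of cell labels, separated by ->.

5 -> 8 -> 7 -> 10 -> 11 -> 12 -> 9 -> 6 -> 3 -> 2 -> 1 -> 4

Need to visit all 12 open cells exactly once, starting at 5 and ending at 4.
Cell 10 has only two open neighbours (7 and 11), so the path must pass straight through it: one of those is the cell it's entered from and the other is where it exits.
Route from 5: down to 8, left to 7, down to 10, 2× right (reaching 12), 3× up (reaching 3), 2× left (reaching 1), down to 4 — 11 moves in all.
Check: all 12 open cells covered.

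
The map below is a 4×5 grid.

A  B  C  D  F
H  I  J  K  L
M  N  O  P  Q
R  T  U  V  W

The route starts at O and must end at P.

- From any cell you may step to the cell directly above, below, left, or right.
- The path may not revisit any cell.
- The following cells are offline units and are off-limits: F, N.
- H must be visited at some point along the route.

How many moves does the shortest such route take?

Any route passes through H somewhere between O and P. Summing Manhattan distances along the two legs (O → H → P) gives a lower bound of 3 + 4 = 7 moves.
The shortest route satisfying every rule uses 9 moves: O → J → I → H → A → B → C → D → K → P.
The bound of 7 isn't tight here; checking systematically, no route of length 7 through 8 satisfies every constraint, so 9 is the minimum.

9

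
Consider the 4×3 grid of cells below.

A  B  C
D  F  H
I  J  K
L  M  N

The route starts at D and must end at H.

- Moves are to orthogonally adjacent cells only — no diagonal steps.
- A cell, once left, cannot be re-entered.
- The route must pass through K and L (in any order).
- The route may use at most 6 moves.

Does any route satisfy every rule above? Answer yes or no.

yes

One route that works: D → I → L → M → J → K → H.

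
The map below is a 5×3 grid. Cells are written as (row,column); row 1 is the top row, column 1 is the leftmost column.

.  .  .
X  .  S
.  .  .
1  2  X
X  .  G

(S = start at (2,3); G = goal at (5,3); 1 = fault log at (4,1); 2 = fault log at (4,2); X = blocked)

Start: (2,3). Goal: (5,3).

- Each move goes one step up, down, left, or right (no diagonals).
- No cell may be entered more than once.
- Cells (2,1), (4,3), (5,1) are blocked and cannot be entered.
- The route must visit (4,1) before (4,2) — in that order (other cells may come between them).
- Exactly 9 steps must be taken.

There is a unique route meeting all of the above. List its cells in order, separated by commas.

The waypoints must appear in the order (4,1), (4,2), with no cell reused.
Route from (2,3): up 1 to (1,3), left 1 to (1,2), down 2 to (3,2), left 1 to (3,1), down 1 to (4,1), right 1 to (4,2), down 1 to (5,2), right 1 to (5,3) — 9 moves in all.
Check: order respected (1 at step 6, 2 at step 7); 9 moves as required.

(2,3), (1,3), (1,2), (2,2), (3,2), (3,1), (4,1), (4,2), (5,2), (5,3)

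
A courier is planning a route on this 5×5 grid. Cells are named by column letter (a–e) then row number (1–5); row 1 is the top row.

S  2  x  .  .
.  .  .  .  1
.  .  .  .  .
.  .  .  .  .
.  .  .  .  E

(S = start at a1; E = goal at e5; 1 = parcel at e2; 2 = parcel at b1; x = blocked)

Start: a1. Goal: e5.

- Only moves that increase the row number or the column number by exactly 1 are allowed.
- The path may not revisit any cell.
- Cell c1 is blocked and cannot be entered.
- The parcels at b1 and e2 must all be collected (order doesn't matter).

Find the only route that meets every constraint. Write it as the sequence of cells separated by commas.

Moves only go right or down, so the column and row indices never decrease.
Route from a1: right to b1, down to b2, 3× right (reaching e2), 3× down (reaching e5) — 8 moves in all.
Check: all required cells visited.

a1, b1, b2, c2, d2, e2, e3, e4, e5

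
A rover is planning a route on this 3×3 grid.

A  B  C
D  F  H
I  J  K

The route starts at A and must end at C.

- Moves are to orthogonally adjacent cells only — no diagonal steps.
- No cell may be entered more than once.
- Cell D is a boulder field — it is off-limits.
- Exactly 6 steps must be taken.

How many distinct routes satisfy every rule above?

1

Need simple routes of exactly 6 moves from A to C (Manhattan distance 2, so 2 moves are spent on a detour and 2 undoing it).
Enumerating: A B F J K H C.
That gives 1 route.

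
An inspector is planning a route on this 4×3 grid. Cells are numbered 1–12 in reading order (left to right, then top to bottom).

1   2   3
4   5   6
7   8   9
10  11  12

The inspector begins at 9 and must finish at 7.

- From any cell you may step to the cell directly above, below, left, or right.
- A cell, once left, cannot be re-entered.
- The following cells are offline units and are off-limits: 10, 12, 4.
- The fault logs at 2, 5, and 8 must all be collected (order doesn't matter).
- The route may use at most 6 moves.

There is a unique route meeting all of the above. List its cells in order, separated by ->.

9 -> 6 -> 3 -> 2 -> 5 -> 8 -> 7

Any route must reach 2, 5, and 8 and still end at 7 within 6 moves, so the order of the required stops is forced.
Route from 9: 2× up (reaching 3), left to 2, 2× down (reaching 8), left to 7 — 6 moves in all.
Check: all required cells visited; 6 ≤ 6 moves.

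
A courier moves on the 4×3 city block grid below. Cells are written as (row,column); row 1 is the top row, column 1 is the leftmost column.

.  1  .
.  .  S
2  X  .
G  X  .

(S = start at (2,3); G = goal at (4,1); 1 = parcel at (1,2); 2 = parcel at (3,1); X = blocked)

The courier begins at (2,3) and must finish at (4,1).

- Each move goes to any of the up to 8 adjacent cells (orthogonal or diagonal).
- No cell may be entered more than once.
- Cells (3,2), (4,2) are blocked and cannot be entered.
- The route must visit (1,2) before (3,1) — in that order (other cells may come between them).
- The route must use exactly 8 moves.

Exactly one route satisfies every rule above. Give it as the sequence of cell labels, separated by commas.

The waypoints must appear in the order (1,2), (3,1), with no cell reused.
Route from (2,3): down 1 to (3,3), up-left 1 to (2,2), up-right 1 to (1,3), left 2 to (1,1), down 3 to (4,1) — 8 moves in all.
Check: order respected (1 at step 4, 2 at step 7); 8 moves as required.

(2,3), (3,3), (2,2), (1,3), (1,2), (1,1), (2,1), (3,1), (4,1)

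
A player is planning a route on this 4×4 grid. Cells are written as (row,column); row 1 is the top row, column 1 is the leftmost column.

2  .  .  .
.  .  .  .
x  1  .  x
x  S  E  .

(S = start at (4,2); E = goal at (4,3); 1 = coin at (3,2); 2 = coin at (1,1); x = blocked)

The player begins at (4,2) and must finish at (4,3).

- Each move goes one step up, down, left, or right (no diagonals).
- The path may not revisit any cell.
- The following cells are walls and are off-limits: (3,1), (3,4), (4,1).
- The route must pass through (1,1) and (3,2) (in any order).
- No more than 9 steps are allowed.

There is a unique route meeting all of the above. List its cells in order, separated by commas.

Any route must reach (1,1) and (3,2) and still end at (4,3) within 9 moves, so the order of the required stops is forced.
Route from (4,2): 2× up (reaching (2,2)), left to (2,1), up to (1,1), 2× right (reaching (1,3)), 3× down (reaching (4,3)) — 9 moves in all.
Check: all required cells visited; 9 ≤ 9 moves.

(4,2), (3,2), (2,2), (2,1), (1,1), (1,2), (1,3), (2,3), (3,3), (4,3)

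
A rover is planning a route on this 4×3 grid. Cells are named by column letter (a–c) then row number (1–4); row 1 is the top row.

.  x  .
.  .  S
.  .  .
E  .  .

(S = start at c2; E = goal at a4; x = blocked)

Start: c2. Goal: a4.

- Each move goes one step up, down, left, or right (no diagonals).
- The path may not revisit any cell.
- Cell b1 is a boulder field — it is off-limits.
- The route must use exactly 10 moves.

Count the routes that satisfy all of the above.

0

Need simple routes of exactly 10 moves from c2 to a4 (Manhattan distance 4, so 3 moves are spent on a detour and 3 undoing it).
No route satisfies every constraint, so the count is 0.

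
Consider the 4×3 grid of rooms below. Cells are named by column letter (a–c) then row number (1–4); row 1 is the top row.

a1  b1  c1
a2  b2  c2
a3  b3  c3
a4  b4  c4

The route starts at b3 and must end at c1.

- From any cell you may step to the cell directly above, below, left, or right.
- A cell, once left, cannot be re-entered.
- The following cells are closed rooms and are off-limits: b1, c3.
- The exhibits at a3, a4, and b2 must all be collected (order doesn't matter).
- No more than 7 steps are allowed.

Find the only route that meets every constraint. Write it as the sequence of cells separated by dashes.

b3 - b4 - a4 - a3 - a2 - b2 - c2 - c1

The 7-move cap with required stops at a3, a4, b2 leaves no slack for detours.
Route from b3: down to b4, left to a4, 2× up (reaching a2), 2× right (reaching c2), up to c1 — 7 moves in all.
Check: all required cells visited; 7 ≤ 7 moves.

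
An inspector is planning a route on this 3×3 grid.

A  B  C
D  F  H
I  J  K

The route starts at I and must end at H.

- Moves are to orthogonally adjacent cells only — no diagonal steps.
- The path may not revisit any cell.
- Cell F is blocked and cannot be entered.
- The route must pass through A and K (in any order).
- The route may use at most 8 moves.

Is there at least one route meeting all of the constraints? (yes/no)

no

Exhausting the options from I, every branch either dead-ends against blocked cells, would have to re-enter a cell already used, runs past the 8-move limit, or reaches the goal with a constraint still unmet.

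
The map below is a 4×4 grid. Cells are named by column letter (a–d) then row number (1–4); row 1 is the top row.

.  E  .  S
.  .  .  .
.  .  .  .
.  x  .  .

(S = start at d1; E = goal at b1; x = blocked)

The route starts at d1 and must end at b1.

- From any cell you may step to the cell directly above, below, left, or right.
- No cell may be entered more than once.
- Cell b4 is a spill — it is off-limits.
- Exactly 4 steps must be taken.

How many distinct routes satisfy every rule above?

3

Need simple routes of exactly 4 moves from d1 to b1 (Manhattan distance 2, so 1 moves are spent on a detour and 1 undoing it).
Enumerating: d1 d2 c2 c1 b1 | d1 d2 c2 b2 b1 | d1 c1 c2 b2 b1.
That gives 3 routes.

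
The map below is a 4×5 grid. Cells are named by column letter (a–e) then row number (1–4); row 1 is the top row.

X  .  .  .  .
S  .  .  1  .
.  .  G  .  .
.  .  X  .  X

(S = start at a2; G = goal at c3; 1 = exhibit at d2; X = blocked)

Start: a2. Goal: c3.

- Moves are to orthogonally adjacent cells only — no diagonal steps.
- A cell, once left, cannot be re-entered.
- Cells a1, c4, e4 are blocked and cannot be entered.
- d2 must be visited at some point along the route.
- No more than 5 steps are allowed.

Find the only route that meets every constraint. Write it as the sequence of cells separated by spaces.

The budget equals the shortest possible length, so every move has to be on a shortest route through the required cells.
Route from a2: 3× right (reaching d2), down to d3, left to c3 — 5 moves in all.
Check: all required cells visited; 5 ≤ 5 moves.

a2 b2 c2 d2 d3 c3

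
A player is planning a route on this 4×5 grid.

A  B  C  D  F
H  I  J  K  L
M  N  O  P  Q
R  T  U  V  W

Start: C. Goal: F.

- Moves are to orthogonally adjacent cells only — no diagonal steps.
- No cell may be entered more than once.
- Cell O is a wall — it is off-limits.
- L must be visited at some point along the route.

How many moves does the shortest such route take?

4

Any route passes through L somewhere between C and F. Summing Manhattan distances along the two legs (C → L → F) gives a lower bound of 3 + 1 = 4 moves.
A route of 4 moves achieves this: C → J → K → L → F.
Since 4 matches the lower bound, it is optimal.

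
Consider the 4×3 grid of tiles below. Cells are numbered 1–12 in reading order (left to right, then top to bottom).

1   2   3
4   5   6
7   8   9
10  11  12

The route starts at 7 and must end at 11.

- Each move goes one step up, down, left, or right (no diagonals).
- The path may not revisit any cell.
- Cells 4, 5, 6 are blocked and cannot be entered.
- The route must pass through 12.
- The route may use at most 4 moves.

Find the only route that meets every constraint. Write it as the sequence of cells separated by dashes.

Any route must reach 12 and still end at 11 within 4 moves, so the order of the required stops is forced.
Route from 7: 2× right (reaching 9), down to 12, left to 11 — 4 moves in all.
Check: all required cells visited; 4 ≤ 4 moves.

7 - 8 - 9 - 12 - 11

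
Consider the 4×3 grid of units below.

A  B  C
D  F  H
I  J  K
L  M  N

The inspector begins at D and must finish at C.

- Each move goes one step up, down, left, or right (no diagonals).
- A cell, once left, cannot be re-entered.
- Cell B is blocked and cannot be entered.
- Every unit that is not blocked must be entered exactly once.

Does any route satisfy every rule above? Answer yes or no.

no

Cell A has only one open neighbour but is neither the start nor the goal, so a Hamiltonian route would have to both enter and leave it through the same neighbour — impossible without revisiting.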